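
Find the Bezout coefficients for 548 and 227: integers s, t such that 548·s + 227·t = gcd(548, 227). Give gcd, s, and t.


Euclidean algorithm on (548, 227) — divide until remainder is 0:
  548 = 2 · 227 + 94
  227 = 2 · 94 + 39
  94 = 2 · 39 + 16
  39 = 2 · 16 + 7
  16 = 2 · 7 + 2
  7 = 3 · 2 + 1
  2 = 2 · 1 + 0
gcd(548, 227) = 1.
Track Bezout coefficients alongside the remainders: start with r₀ = 548 = a·1 + b·0 (s = 1, t = 0) and r₁ = 227 = a·0 + b·1 (s = 0, t = 1); each new remainder r_{k+1} = r_{k-1} − q_k·r_k inherits s_{k+1} = s_{k-1} − q_k·s_k, t_{k+1} = t_{k-1} − q_k·t_k, so r_k = a·s_k + b·t_k at every step:
  q = 2: r = 94, s = 1 − 2·0 = 1, t = 0 − 2·1 = -2  (check: 548·1 + 227·(-2) = 94)
  q = 2: r = 39, s = 0 − 2·1 = -2, t = 1 − 2·(-2) = 5  (check: 548·(-2) + 227·5 = 39)
  q = 2: r = 16, s = 1 − 2·(-2) = 5, t = -2 − 2·5 = -12  (check: 548·5 + 227·(-12) = 16)
  q = 2: r = 7, s = -2 − 2·5 = -12, t = 5 − 2·(-12) = 29  (check: 548·(-12) + 227·29 = 7)
  q = 2: r = 2, s = 5 − 2·(-12) = 29, t = -12 − 2·29 = -70  (check: 548·29 + 227·(-70) = 2)
  q = 3: r = 1, s = -12 − 3·29 = -99, t = 29 − 3·(-70) = 239  (check: 548·(-99) + 227·239 = 1)
The row with r = 1 (the gcd) gives the Bezout coefficients s = -99, t = 239.
Result: 548 · (-99) + 227 · (239) = 1.

gcd(548, 227) = 1; s = -99, t = 239 (check: 548·(-99) + 227·239 = 1).


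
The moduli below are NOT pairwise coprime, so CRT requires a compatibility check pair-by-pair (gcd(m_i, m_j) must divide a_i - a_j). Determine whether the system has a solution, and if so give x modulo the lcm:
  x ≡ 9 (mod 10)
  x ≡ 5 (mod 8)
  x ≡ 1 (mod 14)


Moduli 10, 8, 14 are not pairwise coprime, so CRT works modulo lcm(m_i) when all pairwise compatibility conditions hold.
Pairwise compatibility: gcd(m_i, m_j) must divide a_i - a_j for every pair.
Merge one congruence at a time:
  Start: x ≡ 9 (mod 10).
  Combine with x ≡ 5 (mod 8): gcd(10, 8) = 2; 5 - 9 = -4, which IS divisible by 2, so compatible.
    Write x = 9 + 10·t and substitute into x ≡ 5 (mod 8): 10·t ≡ 5 − 9 = -4 (mod 8).
    Divide the congruence (and modulus) by g = 2: 5·t ≡ -2 (mod 4).
    Reduce coefficients mod 4: 1·t ≡ 2 (mod 4).
    So t ≡ 2 (mod 4).
    Then x = 9 + 10·2 = 29, valid modulo lcm(10, 8) = 40: x ≡ 29 (mod 40).
  Combine with x ≡ 1 (mod 14): gcd(40, 14) = 2; 1 - 29 = -28, which IS divisible by 2, so compatible.
    Write x = 29 + 40·t and substitute into x ≡ 1 (mod 14): 40·t ≡ 1 − 29 = -28 (mod 14).
    Divide the congruence (and modulus) by g = 2: 20·t ≡ -14 (mod 7).
    Reduce coefficients mod 7: 6·t ≡ 0 (mod 7).
    The inverse of 6 mod 7 is 6 (since 6·6 = 36 = 5·7 + 1), so t ≡ 6·0 = 0 ≡ 0 (mod 7).
    Then x = 29 + 40·0 = 29, valid modulo lcm(40, 14) = 280: x ≡ 29 (mod 280).
Verify: 29 mod 10 = 9, 29 mod 8 = 5, 29 mod 14 = 1.

x ≡ 29 (mod 280).


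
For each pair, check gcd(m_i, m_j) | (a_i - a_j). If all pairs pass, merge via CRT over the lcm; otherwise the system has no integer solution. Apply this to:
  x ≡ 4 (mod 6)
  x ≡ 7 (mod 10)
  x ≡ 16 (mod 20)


Moduli 6, 10, 20 are not pairwise coprime, so CRT works modulo lcm(m_i) when all pairwise compatibility conditions hold.
Pairwise compatibility: gcd(m_i, m_j) must divide a_i - a_j for every pair.
Merge one congruence at a time:
  Start: x ≡ 4 (mod 6).
  Combine with x ≡ 7 (mod 10): gcd(6, 10) = 2, and 7 - 4 = 3 is NOT divisible by 2.
    ⇒ system is inconsistent (no integer solution).

No solution (the system is inconsistent).


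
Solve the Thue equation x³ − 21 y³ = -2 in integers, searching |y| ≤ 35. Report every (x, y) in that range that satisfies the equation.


The equation is x³ - 21y³ = -2. For fixed y, x³ = 21·y³ − 2, so a solution requires the RHS to be a perfect cube.
Strategy: iterate y from -35 to 35, compute RHS = 21·y³ − 2, and check whether it is a (positive or negative) perfect cube.
Check small values of y:
  y = 0: RHS = -2 is not a perfect cube.
  y = 1: RHS = 19 is not a perfect cube.
  y = -1: RHS = -23 is not a perfect cube.
  y = 2: RHS = 166 is not a perfect cube.
  y = -2: RHS = -170 is not a perfect cube.
  y = 3: RHS = 565 is not a perfect cube.
  y = -3: RHS = -569 is not a perfect cube.
Continuing the search up to |y| = 35 finds no solutions either.
No (x, y) in the scanned range satisfies the equation.

No integer solutions with |y| ≤ 35.


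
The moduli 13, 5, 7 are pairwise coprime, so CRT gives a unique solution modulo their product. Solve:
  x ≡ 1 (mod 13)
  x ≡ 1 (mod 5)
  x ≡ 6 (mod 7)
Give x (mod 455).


Moduli 13, 5, 7 are pairwise coprime; by CRT there is a unique solution modulo M = 13 · 5 · 7 = 455.
Solve pairwise, accumulating the modulus:
  Start with x ≡ 1 (mod 13).
  Combine with x ≡ 1 (mod 5): since gcd(13, 5) = 1, we get a unique residue mod 65.
    Write x = 1 + 13·t and substitute into x ≡ 1 (mod 5): 13·t ≡ 1 − 1 = 0 (mod 5).
    Reduce coefficients mod 5: 3·t ≡ 0 (mod 5).
    The inverse of 3 mod 5 is 2 (since 3·2 = 6 = 1·5 + 1), so t ≡ 2·0 = 0 ≡ 0 (mod 5).
    Then x = 1 + 13·0 = 1, valid modulo lcm(13, 5) = 65: x ≡ 1 (mod 65).
  Combine with x ≡ 6 (mod 7): since gcd(65, 7) = 1, we get a unique residue mod 455.
    Write x = 1 + 65·t and substitute into x ≡ 6 (mod 7): 65·t ≡ 6 − 1 = 5 (mod 7).
    Reduce coefficients mod 7: 2·t ≡ 5 (mod 7).
    The inverse of 2 mod 7 is 4 (since 2·4 = 8 = 1·7 + 1), so t ≡ 4·5 = 20 ≡ 6 (mod 7).
    Then x = 1 + 65·6 = 391, valid modulo lcm(65, 7) = 455: x ≡ 391 (mod 455).
Verify: 391 mod 13 = 1 ✓, 391 mod 5 = 1 ✓, 391 mod 7 = 6 ✓.

x ≡ 391 (mod 455).


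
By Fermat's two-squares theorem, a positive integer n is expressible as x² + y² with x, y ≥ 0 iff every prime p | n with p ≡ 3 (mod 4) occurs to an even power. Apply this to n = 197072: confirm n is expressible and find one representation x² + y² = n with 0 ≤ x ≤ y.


Step 1: Factor n = 197072 = 2^4 · 109 · 113.
Step 2: Check the mod-4 condition on each prime factor: 2 = 2 (special); 109 ≡ 1 (mod 4), exponent 1; 113 ≡ 1 (mod 4), exponent 1.
All primes ≡ 3 (mod 4) appear to even exponent (or don't appear), so by the two-squares theorem n IS expressible as a sum of two squares.
Step 3: Build a representation. Group n = k² · m with k = 4 and m = 109 · 113 = 12317 (a product of primes ≡ 1 (mod 4)); a representation of m scales to one of n via (k·x)² + (k·y)² = k²(x² + y²). Each prime p ≡ 1 (mod 4) is itself a sum of two squares; find a² by testing p − a² for a perfect square:
  109: 109 − 1² = 108, 109 − 2² = 105, 109 − 3² = 100 = 10² ⇒ 109 = 3² + 10².
  113: 113 − 1² = 112, 113 − 2² = 109, 113 − 3² = 104, 113 − 4² = 97, 113 − 5² = 88, 113 − 6² = 77, 113 − 7² = 64 = 8² ⇒ 113 = 7² + 8².
  Combine using the Brahmagupta–Fibonacci identity (a² + b²)(c² + d²) = (ac − bd)² + (ad + bc)² = (ac + bd)² + (ad − bc)²:
  109 · 113 = 12317: from (3² + 10²)(7² + 8²), take (3·7 − 10·8, 3·8 + 10·7) = (21 − 80, 24 + 70) = (-59, 94); dropping signs (only squares matter) gives (59, 94); check 59² + 94² = 3481 + 8836 = 12317 ✓.
  Scale by k = 4: (4·59, 4·94) = (236, 376).
Step 4: Order so x ≤ y and verify: 236² + 376² = 55696 + 141376 = 197072 = n. ✓

n = 197072 = 236² + 376² (one valid representation with x ≤ y).


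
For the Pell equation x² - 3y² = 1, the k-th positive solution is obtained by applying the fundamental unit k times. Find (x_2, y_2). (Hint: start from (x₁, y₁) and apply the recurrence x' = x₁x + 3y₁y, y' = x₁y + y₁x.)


Step 1: Find the fundamental solution (x₁, y₁) of x² - 3y² = 1.
  Expand √3 as a continued fraction. a₀ = ⌊√3⌋ = 1; iterate m_{k+1} = d_k·a_k − m_k, d_{k+1} = (3 − m_{k+1}²)/d_k, a_{k+1} = ⌊(a₀ + m_{k+1})/d_{k+1}⌋ (starting m₀ = 0, d₀ = 1), with convergents p_k = a_k·p_{k-1} + p_{k-2}, q_k = a_k·q_{k-1} + q_{k-2} (p₋₁ = 1, q₋₁ = 0):
  k = 0: a₀ = 1; p₀/q₀ = 1/1; p₀² − 3·q₀² = 1 − 3 = -2.
  k = 1: m = 1, d = 2, a = ⌊(1 + 1)/2⌋ = 1; p/q = (1·1 + 1)/(1·1 + 0) = 2/1; p² − 3·q² = 4 − 3 = 1.
  The first convergent with p² − 3·q² = 1 gives the fundamental solution (x₁, y₁) = (2, 1).
Step 2: Apply the recurrence (x_{n+1}, y_{n+1}) = (x₁x_n + 3y₁y_n, x₁y_n + y₁x_n) repeatedly.
  From (x_1, y_1) = (2, 1): x_2 = 2·2 + 3·1·1 = 7; y_2 = 2·1 + 1·2 = 4.
Step 3: Verify x_2² - 3·y_2² = 49 - 48 = 1 (should be 1). ✓

(x_1, y_1) = (2, 1); (x_2, y_2) = (7, 4).


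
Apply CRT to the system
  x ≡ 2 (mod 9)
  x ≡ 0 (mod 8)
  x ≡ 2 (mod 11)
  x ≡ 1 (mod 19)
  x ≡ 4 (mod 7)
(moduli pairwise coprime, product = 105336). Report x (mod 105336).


Product of moduli M = 9 · 8 · 11 · 19 · 7 = 105336.
Merge one congruence at a time:
  Start: x ≡ 2 (mod 9).
  Combine with x ≡ 0 (mod 8); new modulus lcm = 72.
    Write x = 2 + 9·t and substitute into x ≡ 0 (mod 8): 9·t ≡ 0 − 2 = -2 (mod 8).
    Reduce coefficients mod 8: 1·t ≡ 6 (mod 8).
    So t ≡ 6 (mod 8).
    Then x = 2 + 9·6 = 56, valid modulo lcm(9, 8) = 72: x ≡ 56 (mod 72).
  Combine with x ≡ 2 (mod 11); new modulus lcm = 792.
    Write x = 56 + 72·t and substitute into x ≡ 2 (mod 11): 72·t ≡ 2 − 56 = -54 (mod 11).
    Reduce coefficients mod 11: 6·t ≡ 1 (mod 11).
    The inverse of 6 mod 11 is 2 (since 6·2 = 12 = 1·11 + 1), so t ≡ 2·1 = 2 ≡ 2 (mod 11).
    Then x = 56 + 72·2 = 200, valid modulo lcm(72, 11) = 792: x ≡ 200 (mod 792).
  Combine with x ≡ 1 (mod 19); new modulus lcm = 15048.
    Write x = 200 + 792·t and substitute into x ≡ 1 (mod 19): 792·t ≡ 1 − 200 = -199 (mod 19).
    Reduce coefficients mod 19: 13·t ≡ 10 (mod 19).
    The inverse of 13 mod 19 is 3 (since 13·3 = 39 = 2·19 + 1), so t ≡ 3·10 = 30 ≡ 11 (mod 19).
    Then x = 200 + 792·11 = 8912, valid modulo lcm(792, 19) = 15048: x ≡ 8912 (mod 15048).
  Combine with x ≡ 4 (mod 7); new modulus lcm = 105336.
    Write x = 8912 + 15048·t and substitute into x ≡ 4 (mod 7): 15048·t ≡ 4 − 8912 = -8908 (mod 7).
    Reduce coefficients mod 7: 5·t ≡ 3 (mod 7).
    The inverse of 5 mod 7 is 3 (since 5·3 = 15 = 2·7 + 1), so t ≡ 3·3 = 9 ≡ 2 (mod 7).
    Then x = 8912 + 15048·2 = 39008, valid modulo lcm(15048, 7) = 105336: x ≡ 39008 (mod 105336).
Verify against each original: 39008 mod 9 = 2, 39008 mod 8 = 0, 39008 mod 11 = 2, 39008 mod 19 = 1, 39008 mod 7 = 4.

x ≡ 39008 (mod 105336).


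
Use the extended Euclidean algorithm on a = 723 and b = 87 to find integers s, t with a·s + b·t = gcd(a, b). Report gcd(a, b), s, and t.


Euclidean algorithm on (723, 87) — divide until remainder is 0:
  723 = 8 · 87 + 27
  87 = 3 · 27 + 6
  27 = 4 · 6 + 3
  6 = 2 · 3 + 0
gcd(723, 87) = 3.
Track Bezout coefficients alongside the remainders: start with r₀ = 723 = a·1 + b·0 (s = 1, t = 0) and r₁ = 87 = a·0 + b·1 (s = 0, t = 1); each new remainder r_{k+1} = r_{k-1} − q_k·r_k inherits s_{k+1} = s_{k-1} − q_k·s_k, t_{k+1} = t_{k-1} − q_k·t_k, so r_k = a·s_k + b·t_k at every step:
  q = 8: r = 27, s = 1 − 8·0 = 1, t = 0 − 8·1 = -8  (check: 723·1 + 87·(-8) = 27)
  q = 3: r = 6, s = 0 − 3·1 = -3, t = 1 − 3·(-8) = 25  (check: 723·(-3) + 87·25 = 6)
  q = 4: r = 3, s = 1 − 4·(-3) = 13, t = -8 − 4·25 = -108  (check: 723·13 + 87·(-108) = 3)
The row with r = 3 (the gcd) gives the Bezout coefficients s = 13, t = -108.
Result: 723 · (13) + 87 · (-108) = 3.

gcd(723, 87) = 3; s = 13, t = -108 (check: 723·13 + 87·(-108) = 3).


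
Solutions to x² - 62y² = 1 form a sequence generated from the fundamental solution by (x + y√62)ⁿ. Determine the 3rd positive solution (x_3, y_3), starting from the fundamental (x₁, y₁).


Step 1: Find the fundamental solution (x₁, y₁) of x² - 62y² = 1.
  Expand √62 as a continued fraction. a₀ = ⌊√62⌋ = 7; iterate m_{k+1} = d_k·a_k − m_k, d_{k+1} = (62 − m_{k+1}²)/d_k, a_{k+1} = ⌊(a₀ + m_{k+1})/d_{k+1}⌋ (starting m₀ = 0, d₀ = 1), with convergents p_k = a_k·p_{k-1} + p_{k-2}, q_k = a_k·q_{k-1} + q_{k-2} (p₋₁ = 1, q₋₁ = 0):
  k = 0: a₀ = 7; p₀/q₀ = 7/1; p₀² − 62·q₀² = 49 − 62 = -13.
  k = 1: m = 7, d = 13, a = ⌊(7 + 7)/13⌋ = 1; p/q = (1·7 + 1)/(1·1 + 0) = 8/1; p² − 62·q² = 64 − 62 = 2.
  k = 2: m = 6, d = 2, a = ⌊(7 + 6)/2⌋ = 6; p/q = (6·8 + 7)/(6·1 + 1) = 55/7; p² − 62·q² = 3025 − 3038 = -13.
  k = 3: m = 6, d = 13, a = ⌊(7 + 6)/13⌋ = 1; p/q = (1·55 + 8)/(1·7 + 1) = 63/8; p² − 62·q² = 3969 − 3968 = 1.
  The first convergent with p² − 62·q² = 1 gives the fundamental solution (x₁, y₁) = (63, 8).
Step 2: Apply the recurrence (x_{n+1}, y_{n+1}) = (x₁x_n + 62y₁y_n, x₁y_n + y₁x_n) repeatedly.
  From (x_1, y_1) = (63, 8): x_2 = 63·63 + 62·8·8 = 7937; y_2 = 63·8 + 8·63 = 1008.
  From (x_2, y_2) = (7937, 1008): x_3 = 63·7937 + 62·8·1008 = 999999; y_3 = 63·1008 + 8·7937 = 127000.
Step 3: Verify x_3² - 62·y_3² = 999998000001 - 999998000000 = 1 (should be 1). ✓

(x_1, y_1) = (63, 8); (x_3, y_3) = (999999, 127000).


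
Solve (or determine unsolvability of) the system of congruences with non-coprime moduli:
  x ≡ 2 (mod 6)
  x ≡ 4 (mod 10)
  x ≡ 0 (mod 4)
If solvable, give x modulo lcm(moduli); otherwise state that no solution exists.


Moduli 6, 10, 4 are not pairwise coprime, so CRT works modulo lcm(m_i) when all pairwise compatibility conditions hold.
Pairwise compatibility: gcd(m_i, m_j) must divide a_i - a_j for every pair.
Merge one congruence at a time:
  Start: x ≡ 2 (mod 6).
  Combine with x ≡ 4 (mod 10): gcd(6, 10) = 2; 4 - 2 = 2, which IS divisible by 2, so compatible.
    Write x = 2 + 6·t and substitute into x ≡ 4 (mod 10): 6·t ≡ 4 − 2 = 2 (mod 10).
    Divide the congruence (and modulus) by g = 2: 3·t ≡ 1 (mod 5).
    The inverse of 3 mod 5 is 2 (since 3·2 = 6 = 1·5 + 1), so t ≡ 2·1 = 2 ≡ 2 (mod 5).
    Then x = 2 + 6·2 = 14, valid modulo lcm(6, 10) = 30: x ≡ 14 (mod 30).
  Combine with x ≡ 0 (mod 4): gcd(30, 4) = 2; 0 - 14 = -14, which IS divisible by 2, so compatible.
    Write x = 14 + 30·t and substitute into x ≡ 0 (mod 4): 30·t ≡ 0 − 14 = -14 (mod 4).
    Divide the congruence (and modulus) by g = 2: 15·t ≡ -7 (mod 2).
    Reduce coefficients mod 2: 1·t ≡ 1 (mod 2).
    So t ≡ 1 (mod 2).
    Then x = 14 + 30·1 = 44, valid modulo lcm(30, 4) = 60: x ≡ 44 (mod 60).
Verify: 44 mod 6 = 2, 44 mod 10 = 4, 44 mod 4 = 0.

x ≡ 44 (mod 60).


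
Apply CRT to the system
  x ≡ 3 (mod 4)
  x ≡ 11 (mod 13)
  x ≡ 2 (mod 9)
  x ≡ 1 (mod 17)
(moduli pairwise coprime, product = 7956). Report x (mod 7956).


Product of moduli M = 4 · 13 · 9 · 17 = 7956.
Merge one congruence at a time:
  Start: x ≡ 3 (mod 4).
  Combine with x ≡ 11 (mod 13); new modulus lcm = 52.
    Write x = 3 + 4·t and substitute into x ≡ 11 (mod 13): 4·t ≡ 11 − 3 = 8 (mod 13).
    The inverse of 4 mod 13 is 10 (since 4·10 = 40 = 3·13 + 1), so t ≡ 10·8 = 80 ≡ 2 (mod 13).
    Then x = 3 + 4·2 = 11, valid modulo lcm(4, 13) = 52: x ≡ 11 (mod 52).
  Combine with x ≡ 2 (mod 9); new modulus lcm = 468.
    Write x = 11 + 52·t and substitute into x ≡ 2 (mod 9): 52·t ≡ 2 − 11 = -9 (mod 9).
    Reduce coefficients mod 9: 7·t ≡ 0 (mod 9).
    The inverse of 7 mod 9 is 4 (since 7·4 = 28 = 3·9 + 1), so t ≡ 4·0 = 0 ≡ 0 (mod 9).
    Then x = 11 + 52·0 = 11, valid modulo lcm(52, 9) = 468: x ≡ 11 (mod 468).
  Combine with x ≡ 1 (mod 17); new modulus lcm = 7956.
    Write x = 11 + 468·t and substitute into x ≡ 1 (mod 17): 468·t ≡ 1 − 11 = -10 (mod 17).
    Reduce coefficients mod 17: 9·t ≡ 7 (mod 17).
    The inverse of 9 mod 17 is 2 (since 9·2 = 18 = 1·17 + 1), so t ≡ 2·7 = 14 ≡ 14 (mod 17).
    Then x = 11 + 468·14 = 6563, valid modulo lcm(468, 17) = 7956: x ≡ 6563 (mod 7956).
Verify against each original: 6563 mod 4 = 3, 6563 mod 13 = 11, 6563 mod 9 = 2, 6563 mod 17 = 1.

x ≡ 6563 (mod 7956).


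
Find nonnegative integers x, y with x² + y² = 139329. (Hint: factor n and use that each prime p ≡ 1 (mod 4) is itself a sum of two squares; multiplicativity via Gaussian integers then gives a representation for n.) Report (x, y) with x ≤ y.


Step 1: Factor n = 139329 = 3^2 · 113 · 137.
Step 2: Check the mod-4 condition on each prime factor: 3 ≡ 3 (mod 4), exponent 2 (must be even); 113 ≡ 1 (mod 4), exponent 1; 137 ≡ 1 (mod 4), exponent 1.
All primes ≡ 3 (mod 4) appear to even exponent (or don't appear), so by the two-squares theorem n IS expressible as a sum of two squares.
Step 3: Build a representation. Group n = k² · m with k = 3 and m = 113 · 137 = 15481 (a product of primes ≡ 1 (mod 4)); a representation of m scales to one of n via (k·x)² + (k·y)² = k²(x² + y²). Each prime p ≡ 1 (mod 4) is itself a sum of two squares; find a² by testing p − a² for a perfect square:
  113: 113 − 1² = 112, 113 − 2² = 109, 113 − 3² = 104, 113 − 4² = 97, 113 − 5² = 88, 113 − 6² = 77, 113 − 7² = 64 = 8² ⇒ 113 = 7² + 8².
  137: 137 − 1² = 136, 137 − 2² = 133, 137 − 3² = 128, 137 − 4² = 121 = 11² ⇒ 137 = 4² + 11².
  Combine using the Brahmagupta–Fibonacci identity (a² + b²)(c² + d²) = (ac − bd)² + (ad + bc)² = (ac + bd)² + (ad − bc)²:
  113 · 137 = 15481: from (7² + 8²)(4² + 11²), take (7·4 − 8·11, 7·11 + 8·4) = (28 − 88, 77 + 32) = (-60, 109); dropping signs (only squares matter) gives (60, 109); check 60² + 109² = 3600 + 11881 = 15481 ✓.
  Scale by k = 3: (3·60, 3·109) = (180, 327).
Step 4: Order so x ≤ y and verify: 180² + 327² = 32400 + 106929 = 139329 = n. ✓

n = 139329 = 180² + 327² (one valid representation with x ≤ y).


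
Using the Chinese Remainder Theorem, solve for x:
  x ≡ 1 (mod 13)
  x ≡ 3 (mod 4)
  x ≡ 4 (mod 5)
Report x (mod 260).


Moduli 13, 4, 5 are pairwise coprime; by CRT there is a unique solution modulo M = 13 · 4 · 5 = 260.
Solve pairwise, accumulating the modulus:
  Start with x ≡ 1 (mod 13).
  Combine with x ≡ 3 (mod 4): since gcd(13, 4) = 1, we get a unique residue mod 52.
    Write x = 1 + 13·t and substitute into x ≡ 3 (mod 4): 13·t ≡ 3 − 1 = 2 (mod 4).
    Reduce coefficients mod 4: 1·t ≡ 2 (mod 4).
    So t ≡ 2 (mod 4).
    Then x = 1 + 13·2 = 27, valid modulo lcm(13, 4) = 52: x ≡ 27 (mod 52).
  Combine with x ≡ 4 (mod 5): since gcd(52, 5) = 1, we get a unique residue mod 260.
    Write x = 27 + 52·t and substitute into x ≡ 4 (mod 5): 52·t ≡ 4 − 27 = -23 (mod 5).
    Reduce coefficients mod 5: 2·t ≡ 2 (mod 5).
    The inverse of 2 mod 5 is 3 (since 2·3 = 6 = 1·5 + 1), so t ≡ 3·2 = 6 ≡ 1 (mod 5).
    Then x = 27 + 52·1 = 79, valid modulo lcm(52, 5) = 260: x ≡ 79 (mod 260).
Verify: 79 mod 13 = 1 ✓, 79 mod 4 = 3 ✓, 79 mod 5 = 4 ✓.

x ≡ 79 (mod 260).


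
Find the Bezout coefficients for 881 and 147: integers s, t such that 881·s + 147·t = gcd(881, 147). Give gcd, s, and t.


Euclidean algorithm on (881, 147) — divide until remainder is 0:
  881 = 5 · 147 + 146
  147 = 1 · 146 + 1
  146 = 146 · 1 + 0
gcd(881, 147) = 1.
Track Bezout coefficients alongside the remainders: start with r₀ = 881 = a·1 + b·0 (s = 1, t = 0) and r₁ = 147 = a·0 + b·1 (s = 0, t = 1); each new remainder r_{k+1} = r_{k-1} − q_k·r_k inherits s_{k+1} = s_{k-1} − q_k·s_k, t_{k+1} = t_{k-1} − q_k·t_k, so r_k = a·s_k + b·t_k at every step:
  q = 5: r = 146, s = 1 − 5·0 = 1, t = 0 − 5·1 = -5  (check: 881·1 + 147·(-5) = 146)
  q = 1: r = 1, s = 0 − 1·1 = -1, t = 1 − 1·(-5) = 6  (check: 881·(-1) + 147·6 = 1)
The row with r = 1 (the gcd) gives the Bezout coefficients s = -1, t = 6.
Result: 881 · (-1) + 147 · (6) = 1.

gcd(881, 147) = 1; s = -1, t = 6 (check: 881·(-1) + 147·6 = 1).


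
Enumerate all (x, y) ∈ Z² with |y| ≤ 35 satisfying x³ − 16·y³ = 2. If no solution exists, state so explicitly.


The equation is x³ - 16y³ = 2. For fixed y, x³ = 16·y³ + 2, so a solution requires the RHS to be a perfect cube.
Strategy: iterate y from -35 to 35, compute RHS = 16·y³ + 2, and check whether it is a (positive or negative) perfect cube.
Check small values of y:
  y = 0: RHS = 2 is not a perfect cube.
  y = 1: RHS = 18 is not a perfect cube.
  y = -1: RHS = -14 is not a perfect cube.
  y = 2: RHS = 130 is not a perfect cube.
  y = -2: RHS = -126 is not a perfect cube.
  y = 3: RHS = 434 is not a perfect cube.
  y = -3: RHS = -430 is not a perfect cube.
Continuing the search up to |y| = 35 finds no solutions either.
No (x, y) in the scanned range satisfies the equation.

No integer solutions with |y| ≤ 35.


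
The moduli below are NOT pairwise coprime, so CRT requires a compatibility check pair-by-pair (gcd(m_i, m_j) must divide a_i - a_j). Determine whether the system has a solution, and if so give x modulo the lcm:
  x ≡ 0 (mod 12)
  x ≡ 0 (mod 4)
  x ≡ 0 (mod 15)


Moduli 12, 4, 15 are not pairwise coprime, so CRT works modulo lcm(m_i) when all pairwise compatibility conditions hold.
Pairwise compatibility: gcd(m_i, m_j) must divide a_i - a_j for every pair.
Merge one congruence at a time:
  Start: x ≡ 0 (mod 12).
  Combine with x ≡ 0 (mod 4): gcd(12, 4) = 4; 0 - 0 = 0, which IS divisible by 4, so compatible.
    Write x = 0 + 12·t and substitute into x ≡ 0 (mod 4): 12·t ≡ 0 − 0 = 0 (mod 4).
    Divide the congruence (and modulus) by g = 4: 3·t ≡ 0 (mod 1).
    Modulo 1 every t works; take t = 0.
    Then x = 0 + 12·0 = 0, valid modulo lcm(12, 4) = 12: x ≡ 0 (mod 12).
  Combine with x ≡ 0 (mod 15): gcd(12, 15) = 3; 0 - 0 = 0, which IS divisible by 3, so compatible.
    Write x = 0 + 12·t and substitute into x ≡ 0 (mod 15): 12·t ≡ 0 − 0 = 0 (mod 15).
    Divide the congruence (and modulus) by g = 3: 4·t ≡ 0 (mod 5).
    The inverse of 4 mod 5 is 4 (since 4·4 = 16 = 3·5 + 1), so t ≡ 4·0 = 0 ≡ 0 (mod 5).
    Then x = 0 + 12·0 = 0, valid modulo lcm(12, 15) = 60: x ≡ 0 (mod 60).
Verify: 0 mod 12 = 0, 0 mod 4 = 0, 0 mod 15 = 0.

x ≡ 0 (mod 60).


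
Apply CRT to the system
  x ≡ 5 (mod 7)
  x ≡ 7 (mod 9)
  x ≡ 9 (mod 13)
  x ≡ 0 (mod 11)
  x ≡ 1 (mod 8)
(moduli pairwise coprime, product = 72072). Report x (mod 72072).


Product of moduli M = 7 · 9 · 13 · 11 · 8 = 72072.
Merge one congruence at a time:
  Start: x ≡ 5 (mod 7).
  Combine with x ≡ 7 (mod 9); new modulus lcm = 63.
    Write x = 5 + 7·t and substitute into x ≡ 7 (mod 9): 7·t ≡ 7 − 5 = 2 (mod 9).
    The inverse of 7 mod 9 is 4 (since 7·4 = 28 = 3·9 + 1), so t ≡ 4·2 = 8 ≡ 8 (mod 9).
    Then x = 5 + 7·8 = 61, valid modulo lcm(7, 9) = 63: x ≡ 61 (mod 63).
  Combine with x ≡ 9 (mod 13); new modulus lcm = 819.
    Write x = 61 + 63·t and substitute into x ≡ 9 (mod 13): 63·t ≡ 9 − 61 = -52 (mod 13).
    Reduce coefficients mod 13: 11·t ≡ 0 (mod 13).
    The inverse of 11 mod 13 is 6 (since 11·6 = 66 = 5·13 + 1), so t ≡ 6·0 = 0 ≡ 0 (mod 13).
    Then x = 61 + 63·0 = 61, valid modulo lcm(63, 13) = 819: x ≡ 61 (mod 819).
  Combine with x ≡ 0 (mod 11); new modulus lcm = 9009.
    Write x = 61 + 819·t and substitute into x ≡ 0 (mod 11): 819·t ≡ 0 − 61 = -61 (mod 11).
    Reduce coefficients mod 11: 5·t ≡ 5 (mod 11).
    The inverse of 5 mod 11 is 9 (since 5·9 = 45 = 4·11 + 1), so t ≡ 9·5 = 45 ≡ 1 (mod 11).
    Then x = 61 + 819·1 = 880, valid modulo lcm(819, 11) = 9009: x ≡ 880 (mod 9009).
  Combine with x ≡ 1 (mod 8); new modulus lcm = 72072.
    Write x = 880 + 9009·t and substitute into x ≡ 1 (mod 8): 9009·t ≡ 1 − 880 = -879 (mod 8).
    Reduce coefficients mod 8: 1·t ≡ 1 (mod 8).
    So t ≡ 1 (mod 8).
    Then x = 880 + 9009·1 = 9889, valid modulo lcm(9009, 8) = 72072: x ≡ 9889 (mod 72072).
Verify against each original: 9889 mod 7 = 5, 9889 mod 9 = 7, 9889 mod 13 = 9, 9889 mod 11 = 0, 9889 mod 8 = 1.

x ≡ 9889 (mod 72072).


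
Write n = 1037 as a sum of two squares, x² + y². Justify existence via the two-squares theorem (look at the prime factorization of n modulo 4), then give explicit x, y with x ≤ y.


Step 1: Factor n = 1037 = 17 · 61.
Step 2: Check the mod-4 condition on each prime factor: 17 ≡ 1 (mod 4), exponent 1; 61 ≡ 1 (mod 4), exponent 1.
All primes ≡ 3 (mod 4) appear to even exponent (or don't appear), so by the two-squares theorem n IS expressible as a sum of two squares.
Step 3: Build a representation. Here n = 17 · 61 is a product of primes ≡ 1 (mod 4). Each prime p ≡ 1 (mod 4) is itself a sum of two squares; find a² by testing p − a² for a perfect square:
  17: 17 − 1² = 16 = 4² ⇒ 17 = 1² + 4².
  61: 61 − 1² = 60, 61 − 2² = 57, 61 − 3² = 52, 61 − 4² = 45, 61 − 5² = 36 = 6² ⇒ 61 = 5² + 6².
  Combine using the Brahmagupta–Fibonacci identity (a² + b²)(c² + d²) = (ac − bd)² + (ad + bc)² = (ac + bd)² + (ad − bc)²:
  17 · 61 = 1037: from (1² + 4²)(5² + 6²), take (1·5 − 4·6, 1·6 + 4·5) = (5 − 24, 6 + 20) = (-19, 26); dropping signs (only squares matter) gives (19, 26); check 19² + 26² = 361 + 676 = 1037 ✓.
Step 4: Order so x ≤ y and verify: 19² + 26² = 361 + 676 = 1037 = n. ✓

n = 1037 = 19² + 26² (one valid representation with x ≤ y).


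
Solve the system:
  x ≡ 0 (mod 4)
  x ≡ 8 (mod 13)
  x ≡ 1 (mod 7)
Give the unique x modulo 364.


Moduli 4, 13, 7 are pairwise coprime; by CRT there is a unique solution modulo M = 4 · 13 · 7 = 364.
Solve pairwise, accumulating the modulus:
  Start with x ≡ 0 (mod 4).
  Combine with x ≡ 8 (mod 13): since gcd(4, 13) = 1, we get a unique residue mod 52.
    Write x = 0 + 4·t and substitute into x ≡ 8 (mod 13): 4·t ≡ 8 − 0 = 8 (mod 13).
    The inverse of 4 mod 13 is 10 (since 4·10 = 40 = 3·13 + 1), so t ≡ 10·8 = 80 ≡ 2 (mod 13).
    Then x = 0 + 4·2 = 8, valid modulo lcm(4, 13) = 52: x ≡ 8 (mod 52).
  Combine with x ≡ 1 (mod 7): since gcd(52, 7) = 1, we get a unique residue mod 364.
    Write x = 8 + 52·t and substitute into x ≡ 1 (mod 7): 52·t ≡ 1 − 8 = -7 (mod 7).
    Reduce coefficients mod 7: 3·t ≡ 0 (mod 7).
    The inverse of 3 mod 7 is 5 (since 3·5 = 15 = 2·7 + 1), so t ≡ 5·0 = 0 ≡ 0 (mod 7).
    Then x = 8 + 52·0 = 8, valid modulo lcm(52, 7) = 364: x ≡ 8 (mod 364).
Verify: 8 mod 4 = 0 ✓, 8 mod 13 = 8 ✓, 8 mod 7 = 1 ✓.

x ≡ 8 (mod 364).


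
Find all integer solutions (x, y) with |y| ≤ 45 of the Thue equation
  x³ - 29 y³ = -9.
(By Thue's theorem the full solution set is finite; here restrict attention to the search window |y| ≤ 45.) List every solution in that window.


The equation is x³ - 29y³ = -9. For fixed y, x³ = 29·y³ − 9, so a solution requires the RHS to be a perfect cube.
Strategy: iterate y from -45 to 45, compute RHS = 29·y³ − 9, and check whether it is a (positive or negative) perfect cube.
Check small values of y:
  y = 0: RHS = -9 is not a perfect cube.
  y = 1: RHS = 20 is not a perfect cube.
  y = -1: RHS = -38 is not a perfect cube.
  y = 2: RHS = 223 is not a perfect cube.
  y = -2: RHS = -241 is not a perfect cube.
  y = 3: RHS = 774 is not a perfect cube.
  y = -3: RHS = -792 is not a perfect cube.
Continuing the search up to |y| = 45 finds no solutions either.
No (x, y) in the scanned range satisfies the equation.

No integer solutions with |y| ≤ 45.


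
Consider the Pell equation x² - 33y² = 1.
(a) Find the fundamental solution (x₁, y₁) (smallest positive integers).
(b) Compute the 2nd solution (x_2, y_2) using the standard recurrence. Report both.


Step 1: Find the fundamental solution (x₁, y₁) of x² - 33y² = 1.
  Expand √33 as a continued fraction. a₀ = ⌊√33⌋ = 5; iterate m_{k+1} = d_k·a_k − m_k, d_{k+1} = (33 − m_{k+1}²)/d_k, a_{k+1} = ⌊(a₀ + m_{k+1})/d_{k+1}⌋ (starting m₀ = 0, d₀ = 1), with convergents p_k = a_k·p_{k-1} + p_{k-2}, q_k = a_k·q_{k-1} + q_{k-2} (p₋₁ = 1, q₋₁ = 0):
  k = 0: a₀ = 5; p₀/q₀ = 5/1; p₀² − 33·q₀² = 25 − 33 = -8.
  k = 1: m = 5, d = 8, a = ⌊(5 + 5)/8⌋ = 1; p/q = (1·5 + 1)/(1·1 + 0) = 6/1; p² − 33·q² = 36 − 33 = 3.
  k = 2: m = 3, d = 3, a = ⌊(5 + 3)/3⌋ = 2; p/q = (2·6 + 5)/(2·1 + 1) = 17/3; p² − 33·q² = 289 − 297 = -8.
  k = 3: m = 3, d = 8, a = ⌊(5 + 3)/8⌋ = 1; p/q = (1·17 + 6)/(1·3 + 1) = 23/4; p² − 33·q² = 529 − 528 = 1.
  The first convergent with p² − 33·q² = 1 gives the fundamental solution (x₁, y₁) = (23, 4).
Step 2: Apply the recurrence (x_{n+1}, y_{n+1}) = (x₁x_n + 33y₁y_n, x₁y_n + y₁x_n) repeatedly.
  From (x_1, y_1) = (23, 4): x_2 = 23·23 + 33·4·4 = 1057; y_2 = 23·4 + 4·23 = 184.
Step 3: Verify x_2² - 33·y_2² = 1117249 - 1117248 = 1 (should be 1). ✓

(x_1, y_1) = (23, 4); (x_2, y_2) = (1057, 184).


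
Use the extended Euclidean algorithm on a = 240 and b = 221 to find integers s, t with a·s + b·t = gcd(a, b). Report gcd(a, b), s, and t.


Euclidean algorithm on (240, 221) — divide until remainder is 0:
  240 = 1 · 221 + 19
  221 = 11 · 19 + 12
  19 = 1 · 12 + 7
  12 = 1 · 7 + 5
  7 = 1 · 5 + 2
  5 = 2 · 2 + 1
  2 = 2 · 1 + 0
gcd(240, 221) = 1.
Track Bezout coefficients alongside the remainders: start with r₀ = 240 = a·1 + b·0 (s = 1, t = 0) and r₁ = 221 = a·0 + b·1 (s = 0, t = 1); each new remainder r_{k+1} = r_{k-1} − q_k·r_k inherits s_{k+1} = s_{k-1} − q_k·s_k, t_{k+1} = t_{k-1} − q_k·t_k, so r_k = a·s_k + b·t_k at every step:
  q = 1: r = 19, s = 1 − 1·0 = 1, t = 0 − 1·1 = -1  (check: 240·1 + 221·(-1) = 19)
  q = 11: r = 12, s = 0 − 11·1 = -11, t = 1 − 11·(-1) = 12  (check: 240·(-11) + 221·12 = 12)
  q = 1: r = 7, s = 1 − 1·(-11) = 12, t = -1 − 1·12 = -13  (check: 240·12 + 221·(-13) = 7)
  q = 1: r = 5, s = -11 − 1·12 = -23, t = 12 − 1·(-13) = 25  (check: 240·(-23) + 221·25 = 5)
  q = 1: r = 2, s = 12 − 1·(-23) = 35, t = -13 − 1·25 = -38  (check: 240·35 + 221·(-38) = 2)
  q = 2: r = 1, s = -23 − 2·35 = -93, t = 25 − 2·(-38) = 101  (check: 240·(-93) + 221·101 = 1)
The row with r = 1 (the gcd) gives the Bezout coefficients s = -93, t = 101.
Result: 240 · (-93) + 221 · (101) = 1.

gcd(240, 221) = 1; s = -93, t = 101 (check: 240·(-93) + 221·101 = 1).


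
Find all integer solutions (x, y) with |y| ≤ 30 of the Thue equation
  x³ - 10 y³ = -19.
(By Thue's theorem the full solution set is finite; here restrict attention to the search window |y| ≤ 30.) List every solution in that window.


The equation is x³ - 10y³ = -19. For fixed y, x³ = 10·y³ − 19, so a solution requires the RHS to be a perfect cube.
Strategy: iterate y from -30 to 30, compute RHS = 10·y³ − 19, and check whether it is a (positive or negative) perfect cube.
Check small values of y:
  y = 0: RHS = -19 is not a perfect cube.
  y = 1: RHS = -9 is not a perfect cube.
  y = -1: RHS = -29 is not a perfect cube.
  y = 2: RHS = 61 is not a perfect cube.
  y = -2: RHS = -99 is not a perfect cube.
  y = 3: RHS = 251 is not a perfect cube.
  y = -3: RHS = -289 is not a perfect cube.
Continuing the search up to |y| = 30 finds no solutions either.
No (x, y) in the scanned range satisfies the equation.

No integer solutions with |y| ≤ 30.


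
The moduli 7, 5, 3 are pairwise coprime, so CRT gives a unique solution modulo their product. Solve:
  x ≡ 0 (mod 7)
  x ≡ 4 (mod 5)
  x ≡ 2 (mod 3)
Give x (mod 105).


Moduli 7, 5, 3 are pairwise coprime; by CRT there is a unique solution modulo M = 7 · 5 · 3 = 105.
Solve pairwise, accumulating the modulus:
  Start with x ≡ 0 (mod 7).
  Combine with x ≡ 4 (mod 5): since gcd(7, 5) = 1, we get a unique residue mod 35.
    Write x = 0 + 7·t and substitute into x ≡ 4 (mod 5): 7·t ≡ 4 − 0 = 4 (mod 5).
    Reduce coefficients mod 5: 2·t ≡ 4 (mod 5).
    The inverse of 2 mod 5 is 3 (since 2·3 = 6 = 1·5 + 1), so t ≡ 3·4 = 12 ≡ 2 (mod 5).
    Then x = 0 + 7·2 = 14, valid modulo lcm(7, 5) = 35: x ≡ 14 (mod 35).
  Combine with x ≡ 2 (mod 3): since gcd(35, 3) = 1, we get a unique residue mod 105.
    Write x = 14 + 35·t and substitute into x ≡ 2 (mod 3): 35·t ≡ 2 − 14 = -12 (mod 3).
    Reduce coefficients mod 3: 2·t ≡ 0 (mod 3).
    The inverse of 2 mod 3 is 2 (since 2·2 = 4 = 1·3 + 1), so t ≡ 2·0 = 0 ≡ 0 (mod 3).
    Then x = 14 + 35·0 = 14, valid modulo lcm(35, 3) = 105: x ≡ 14 (mod 105).
Verify: 14 mod 7 = 0 ✓, 14 mod 5 = 4 ✓, 14 mod 3 = 2 ✓.

x ≡ 14 (mod 105).


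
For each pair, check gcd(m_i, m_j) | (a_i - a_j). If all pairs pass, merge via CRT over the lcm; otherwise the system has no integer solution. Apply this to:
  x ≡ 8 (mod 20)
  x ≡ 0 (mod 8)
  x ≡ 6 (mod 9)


Moduli 20, 8, 9 are not pairwise coprime, so CRT works modulo lcm(m_i) when all pairwise compatibility conditions hold.
Pairwise compatibility: gcd(m_i, m_j) must divide a_i - a_j for every pair.
Merge one congruence at a time:
  Start: x ≡ 8 (mod 20).
  Combine with x ≡ 0 (mod 8): gcd(20, 8) = 4; 0 - 8 = -8, which IS divisible by 4, so compatible.
    Write x = 8 + 20·t and substitute into x ≡ 0 (mod 8): 20·t ≡ 0 − 8 = -8 (mod 8).
    Divide the congruence (and modulus) by g = 4: 5·t ≡ -2 (mod 2).
    Reduce coefficients mod 2: 1·t ≡ 0 (mod 2).
    So t ≡ 0 (mod 2).
    Then x = 8 + 20·0 = 8, valid modulo lcm(20, 8) = 40: x ≡ 8 (mod 40).
  Combine with x ≡ 6 (mod 9): gcd(40, 9) = 1; 6 - 8 = -2, which IS divisible by 1, so compatible.
    Write x = 8 + 40·t and substitute into x ≡ 6 (mod 9): 40·t ≡ 6 − 8 = -2 (mod 9).
    Reduce coefficients mod 9: 4·t ≡ 7 (mod 9).
    The inverse of 4 mod 9 is 7 (since 4·7 = 28 = 3·9 + 1), so t ≡ 7·7 = 49 ≡ 4 (mod 9).
    Then x = 8 + 40·4 = 168, valid modulo lcm(40, 9) = 360: x ≡ 168 (mod 360).
Verify: 168 mod 20 = 8, 168 mod 8 = 0, 168 mod 9 = 6.

x ≡ 168 (mod 360).


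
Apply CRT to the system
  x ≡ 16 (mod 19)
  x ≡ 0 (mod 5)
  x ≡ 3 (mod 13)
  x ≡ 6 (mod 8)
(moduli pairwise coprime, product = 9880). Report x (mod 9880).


Product of moduli M = 19 · 5 · 13 · 8 = 9880.
Merge one congruence at a time:
  Start: x ≡ 16 (mod 19).
  Combine with x ≡ 0 (mod 5); new modulus lcm = 95.
    Write x = 16 + 19·t and substitute into x ≡ 0 (mod 5): 19·t ≡ 0 − 16 = -16 (mod 5).
    Reduce coefficients mod 5: 4·t ≡ 4 (mod 5).
    The inverse of 4 mod 5 is 4 (since 4·4 = 16 = 3·5 + 1), so t ≡ 4·4 = 16 ≡ 1 (mod 5).
    Then x = 16 + 19·1 = 35, valid modulo lcm(19, 5) = 95: x ≡ 35 (mod 95).
  Combine with x ≡ 3 (mod 13); new modulus lcm = 1235.
    Write x = 35 + 95·t and substitute into x ≡ 3 (mod 13): 95·t ≡ 3 − 35 = -32 (mod 13).
    Reduce coefficients mod 13: 4·t ≡ 7 (mod 13).
    The inverse of 4 mod 13 is 10 (since 4·10 = 40 = 3·13 + 1), so t ≡ 10·7 = 70 ≡ 5 (mod 13).
    Then x = 35 + 95·5 = 510, valid modulo lcm(95, 13) = 1235: x ≡ 510 (mod 1235).
  Combine with x ≡ 6 (mod 8); new modulus lcm = 9880.
    Write x = 510 + 1235·t and substitute into x ≡ 6 (mod 8): 1235·t ≡ 6 − 510 = -504 (mod 8).
    Reduce coefficients mod 8: 3·t ≡ 0 (mod 8).
    The inverse of 3 mod 8 is 3 (since 3·3 = 9 = 1·8 + 1), so t ≡ 3·0 = 0 ≡ 0 (mod 8).
    Then x = 510 + 1235·0 = 510, valid modulo lcm(1235, 8) = 9880: x ≡ 510 (mod 9880).
Verify against each original: 510 mod 19 = 16, 510 mod 5 = 0, 510 mod 13 = 3, 510 mod 8 = 6.

x ≡ 510 (mod 9880).


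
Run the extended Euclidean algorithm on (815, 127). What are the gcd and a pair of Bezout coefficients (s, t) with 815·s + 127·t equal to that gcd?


Euclidean algorithm on (815, 127) — divide until remainder is 0:
  815 = 6 · 127 + 53
  127 = 2 · 53 + 21
  53 = 2 · 21 + 11
  21 = 1 · 11 + 10
  11 = 1 · 10 + 1
  10 = 10 · 1 + 0
gcd(815, 127) = 1.
Track Bezout coefficients alongside the remainders: start with r₀ = 815 = a·1 + b·0 (s = 1, t = 0) and r₁ = 127 = a·0 + b·1 (s = 0, t = 1); each new remainder r_{k+1} = r_{k-1} − q_k·r_k inherits s_{k+1} = s_{k-1} − q_k·s_k, t_{k+1} = t_{k-1} − q_k·t_k, so r_k = a·s_k + b·t_k at every step:
  q = 6: r = 53, s = 1 − 6·0 = 1, t = 0 − 6·1 = -6  (check: 815·1 + 127·(-6) = 53)
  q = 2: r = 21, s = 0 − 2·1 = -2, t = 1 − 2·(-6) = 13  (check: 815·(-2) + 127·13 = 21)
  q = 2: r = 11, s = 1 − 2·(-2) = 5, t = -6 − 2·13 = -32  (check: 815·5 + 127·(-32) = 11)
  q = 1: r = 10, s = -2 − 1·5 = -7, t = 13 − 1·(-32) = 45  (check: 815·(-7) + 127·45 = 10)
  q = 1: r = 1, s = 5 − 1·(-7) = 12, t = -32 − 1·45 = -77  (check: 815·12 + 127·(-77) = 1)
The row with r = 1 (the gcd) gives the Bezout coefficients s = 12, t = -77.
Result: 815 · (12) + 127 · (-77) = 1.

gcd(815, 127) = 1; s = 12, t = -77 (check: 815·12 + 127·(-77) = 1).


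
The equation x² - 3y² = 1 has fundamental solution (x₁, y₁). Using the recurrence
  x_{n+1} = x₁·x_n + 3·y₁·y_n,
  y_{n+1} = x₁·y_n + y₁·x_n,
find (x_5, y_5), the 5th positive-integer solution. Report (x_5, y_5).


Step 1: Find the fundamental solution (x₁, y₁) of x² - 3y² = 1.
  Expand √3 as a continued fraction. a₀ = ⌊√3⌋ = 1; iterate m_{k+1} = d_k·a_k − m_k, d_{k+1} = (3 − m_{k+1}²)/d_k, a_{k+1} = ⌊(a₀ + m_{k+1})/d_{k+1}⌋ (starting m₀ = 0, d₀ = 1), with convergents p_k = a_k·p_{k-1} + p_{k-2}, q_k = a_k·q_{k-1} + q_{k-2} (p₋₁ = 1, q₋₁ = 0):
  k = 0: a₀ = 1; p₀/q₀ = 1/1; p₀² − 3·q₀² = 1 − 3 = -2.
  k = 1: m = 1, d = 2, a = ⌊(1 + 1)/2⌋ = 1; p/q = (1·1 + 1)/(1·1 + 0) = 2/1; p² − 3·q² = 4 − 3 = 1.
  The first convergent with p² − 3·q² = 1 gives the fundamental solution (x₁, y₁) = (2, 1).
Step 2: Apply the recurrence (x_{n+1}, y_{n+1}) = (x₁x_n + 3y₁y_n, x₁y_n + y₁x_n) repeatedly.
  From (x_1, y_1) = (2, 1): x_2 = 2·2 + 3·1·1 = 7; y_2 = 2·1 + 1·2 = 4.
  From (x_2, y_2) = (7, 4): x_3 = 2·7 + 3·1·4 = 26; y_3 = 2·4 + 1·7 = 15.
  From (x_3, y_3) = (26, 15): x_4 = 2·26 + 3·1·15 = 97; y_4 = 2·15 + 1·26 = 56.
  From (x_4, y_4) = (97, 56): x_5 = 2·97 + 3·1·56 = 362; y_5 = 2·56 + 1·97 = 209.
Step 3: Verify x_5² - 3·y_5² = 131044 - 131043 = 1 (should be 1). ✓

(x_1, y_1) = (2, 1); (x_5, y_5) = (362, 209).


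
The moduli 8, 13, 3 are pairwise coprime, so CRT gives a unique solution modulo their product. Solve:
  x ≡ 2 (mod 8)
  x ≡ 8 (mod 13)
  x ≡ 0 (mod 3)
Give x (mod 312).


Moduli 8, 13, 3 are pairwise coprime; by CRT there is a unique solution modulo M = 8 · 13 · 3 = 312.
Solve pairwise, accumulating the modulus:
  Start with x ≡ 2 (mod 8).
  Combine with x ≡ 8 (mod 13): since gcd(8, 13) = 1, we get a unique residue mod 104.
    Write x = 2 + 8·t and substitute into x ≡ 8 (mod 13): 8·t ≡ 8 − 2 = 6 (mod 13).
    The inverse of 8 mod 13 is 5 (since 8·5 = 40 = 3·13 + 1), so t ≡ 5·6 = 30 ≡ 4 (mod 13).
    Then x = 2 + 8·4 = 34, valid modulo lcm(8, 13) = 104: x ≡ 34 (mod 104).
  Combine with x ≡ 0 (mod 3): since gcd(104, 3) = 1, we get a unique residue mod 312.
    Write x = 34 + 104·t and substitute into x ≡ 0 (mod 3): 104·t ≡ 0 − 34 = -34 (mod 3).
    Reduce coefficients mod 3: 2·t ≡ 2 (mod 3).
    The inverse of 2 mod 3 is 2 (since 2·2 = 4 = 1·3 + 1), so t ≡ 2·2 = 4 ≡ 1 (mod 3).
    Then x = 34 + 104·1 = 138, valid modulo lcm(104, 3) = 312: x ≡ 138 (mod 312).
Verify: 138 mod 8 = 2 ✓, 138 mod 13 = 8 ✓, 138 mod 3 = 0 ✓.

x ≡ 138 (mod 312).


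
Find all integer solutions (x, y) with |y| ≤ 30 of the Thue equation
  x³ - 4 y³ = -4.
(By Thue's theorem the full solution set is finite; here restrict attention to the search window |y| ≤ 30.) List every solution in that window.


The equation is x³ - 4y³ = -4. For fixed y, x³ = 4·y³ − 4, so a solution requires the RHS to be a perfect cube.
Strategy: iterate y from -30 to 30, compute RHS = 4·y³ − 4, and check whether it is a (positive or negative) perfect cube.
Check small values of y:
  y = 0: RHS = -4 is not a perfect cube.
  y = 1: RHS = 0 = (0)³ ⇒ x = 0 works.
  y = -1: RHS = -8 = (-2)³ ⇒ x = -2 works.
  y = 2: RHS = 28 is not a perfect cube.
  y = -2: RHS = -36 is not a perfect cube.
  y = 3: RHS = 104 is not a perfect cube.
  y = -3: RHS = -112 is not a perfect cube.
Continuing the search up to |y| = 30 finds no further solutions beyond those listed.
Collected solutions: (0, 1), (-2, -1).

Solutions (with |y| ≤ 30): (0, 1), (-2, -1).
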